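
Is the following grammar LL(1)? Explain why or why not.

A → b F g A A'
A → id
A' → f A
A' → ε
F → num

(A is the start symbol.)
No. Predict set conflict for A': { 'f' }

Relevant sets:
  FOLLOW(A') = { $, 'f' }

For A:
  PREDICT(A → b F g A A') = { 'b' }
  PREDICT(A → id) = { 'id' }
For A':
  PREDICT(A' → f A) = { 'f' }
  PREDICT(A' → ε) = { $, 'f' }
F has a single production, so nothing to check there.

Conflict found: Predict set conflict for A': { 'f' }
The grammar is NOT LL(1).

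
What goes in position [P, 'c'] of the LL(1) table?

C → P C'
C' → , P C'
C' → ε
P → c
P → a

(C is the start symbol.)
P → c

To find M[P, 'c'], we find productions for P where 'c' is in the predict set (PREDICT(N → α) = (FIRST(α) \ {ε}) ∪ (FOLLOW(N) if α ⇒* ε)).

P → c: PREDICT = { 'c' }
  'c' is in predict set, so this production goes in M[P, 'c']
P → a: PREDICT = { 'a' }

M[P, 'c'] = P → c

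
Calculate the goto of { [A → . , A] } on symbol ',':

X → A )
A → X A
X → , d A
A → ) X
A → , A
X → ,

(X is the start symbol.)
{ [A → , . A], [A → . ) X], [A → . , A], [A → . X A], [X → . , d A], [X → . ,], [X → . A )] }

GOTO(I, ',') = CLOSURE({ [A → αX.β] : [A → α.Xβ] ∈ I, X = ',' })

Items with dot before ',', with the dot advanced:
  [A → . , A] → [A → , . A]
Closure of the advanced items:
  [A → , . A] has the dot before A: add [A → . X A], [A → . ) X], [A → . , A]
  [A → . X A] has the dot before X: add [X → . A )], [X → . , d A], [X → . ,]

GOTO = { [A → , . A], [A → . ) X], [A → . , A], [A → . X A], [X → . , d A], [X → . ,], [X → . A )] }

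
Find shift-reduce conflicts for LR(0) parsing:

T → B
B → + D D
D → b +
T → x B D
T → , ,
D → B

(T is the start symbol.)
A shift-reduce conflict occurs when an LR(0) state has both:
  - a complete (reduce) item [A → α .] (dot at the end), and
  - a shift item [B → β . c γ] (dot before a terminal).

Augment with T' → T and build the canonical LR(0) collection (I0 = CLOSURE({[T' → . T]}), then GOTO on every symbol after a dot until no new states appear). It has 14 states:
  I0: { [B → . + D D], [T → . , ,], [T → . B], [T → . x B D], [T' → . T] }  — shift
  I1: { [B → + . D D], [B → . + D D], [D → . B], [D → . b +] }  — shift
  I2: { [T → , . ,] }  — shift
  I3: { [T → B .] }  — reduce
  I4: { [T' → T .] }  — accept
  I5: { [B → . + D D], [T → x . B D] }  — shift
  I6: { [B → . + D D], [D → . B], [D → . b +], [T → x B . D] }  — shift
  I7: { [D → B .] }  — reduce
  I8: { [T → x B D .] }  — reduce
  I9: { [D → b . +] }  — shift
  I10: { [D → b + .] }  — reduce
  I11: { [T → , , .] }  — reduce
  I12: { [B → + D . D], [B → . + D D], [D → . B], [D → . b +] }  — shift
  I13: { [B → + D D .] }  — reduce

No state contains both a complete item and a shift item.

Answer: No shift-reduce conflicts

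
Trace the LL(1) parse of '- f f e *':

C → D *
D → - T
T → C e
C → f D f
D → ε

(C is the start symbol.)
LL(1) parsing maintains a stack (initially the start symbol over $) and the input. At each step: if the stack top is a terminal, match it against the current input token; if it is a non-terminal N, replace it with the RHS of M[N, lookahead] (the unique production whose predict set contains the lookahead).

Stack is shown with the top on the left.

Stack        Input        Action
--------------------------------
C $          - f f e * $  output C → D *
D * $        - f f e * $  output D → - T
- T * $      - f f e * $  match '-'
T * $        f f e * $    output T → C e
C e * $      f f e * $    output C → f D f
f D f e * $  f f e * $    match 'f'
D f e * $    f e * $      output D → ε
f e * $      f e * $      match 'f'
e * $        e * $        match 'e'
* $          * $          match '*'
$            $            accept

The string is accepted.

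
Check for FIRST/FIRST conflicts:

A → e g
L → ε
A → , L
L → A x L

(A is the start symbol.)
No FIRST/FIRST conflicts.

FIRST sets of the non-terminals at (or reachable through a nullable prefix from) the front of some alternative:
  FIRST(A) = { ',', 'e' }

Productions for A:
  A → e g: FIRST = { 'e' }
  A → , L: FIRST = { ',' }
Productions for L:
  L → ε: FIRST = { ε }
  L → A x L: FIRST = { ',', 'e' }

All alternatives of each non-terminal have pairwise disjoint FIRST sets.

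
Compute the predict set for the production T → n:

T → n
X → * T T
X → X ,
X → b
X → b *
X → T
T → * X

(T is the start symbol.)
{ 'n' }

PREDICT(T → n) = (FIRST(RHS) \ {ε}) ∪ (FOLLOW(T) if ε ∈ FIRST(RHS), i.e. RHS ⇒* ε)
FIRST(n) = { 'n' }
ε ∉ FIRST(n), so FOLLOW(T) is not added.
PREDICT(T → n) = { 'n' }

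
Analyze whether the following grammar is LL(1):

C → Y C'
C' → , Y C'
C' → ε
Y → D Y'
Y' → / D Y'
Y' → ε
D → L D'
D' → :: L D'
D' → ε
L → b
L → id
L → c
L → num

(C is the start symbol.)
Relevant sets:
  FOLLOW(C') = { $ }
  FOLLOW(Y') = { $, ',' }
  FOLLOW(D') = { $, ',', '/' }

For C':
  PREDICT(C' → ',' Y C') = { ',' }
  PREDICT(C' → ε) = { $ }
For Y':
  PREDICT(Y' → '/' D Y') = { '/' }
  PREDICT(Y' → ε) = { $, ',' }
For D':
  PREDICT(D' → :: L D') = { '::' }
  PREDICT(D' → ε) = { $, ',', '/' }
For L:
  PREDICT(L → b) = { 'b' }
  PREDICT(L → id) = { 'id' }
  PREDICT(L → c) = { 'c' }
  PREDICT(L → num) = { 'num' }
C, Y, D have a single production, so nothing to check there.

All predict sets are disjoint. The grammar IS LL(1).

Answer: Yes, the grammar is LL(1).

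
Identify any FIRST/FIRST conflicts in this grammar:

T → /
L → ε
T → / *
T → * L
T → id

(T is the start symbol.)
Yes. T → '/' / T → '/' '*' on { '/' }

A FIRST/FIRST conflict occurs when two productions N → α and N → β for the same non-terminal have FIRST(α) ∩ FIRST(β) ≠ ∅ (with ε ∈ FIRST of a nullable right-hand side, so two nullable alternatives also conflict).

Productions for T:
  T → /: FIRST = { '/' }
  T → / *: FIRST = { '/' }
  T → * L: FIRST = { '*' }
  T → id: FIRST = { 'id' }
L has only one production, so no FIRST/FIRST conflict is possible there.

Conflict for T: T → / and T → / *
  Overlap: { '/' }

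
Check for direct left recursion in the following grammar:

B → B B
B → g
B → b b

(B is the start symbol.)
B → B B: LEFT RECURSIVE (starts with B)
B → g: starts with g
B → b b: starts with b

The grammar has direct left recursion on: B.

Answer: Yes, B is left-recursive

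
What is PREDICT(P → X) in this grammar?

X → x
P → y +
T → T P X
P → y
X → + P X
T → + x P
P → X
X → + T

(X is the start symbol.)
PREDICT(P → X) = (FIRST(RHS) \ {ε}) ∪ (FOLLOW(P) if ε ∈ FIRST(RHS), i.e. RHS ⇒* ε)
FIRST(X) = { '+', 'x' }
FIRST(X) = { '+', 'x' }
ε ∉ FIRST(X), so FOLLOW(P) is not added.
PREDICT(P → X) = { '+', 'x' }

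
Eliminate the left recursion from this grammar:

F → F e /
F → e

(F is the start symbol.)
F → e F'
F' → e / F'
F' → ε

F is directly left-recursive. The standard transformation for
  A → A α₁ | ... | A α_m | β₁ | ... | β_n
is
  A  → β₁ A' | ... | β_n A'
  A' → α₁ A' | ... | α_m A' | ε

F → e becomes F → e F'
F → F e / becomes F' → e / F'
Add F' → ε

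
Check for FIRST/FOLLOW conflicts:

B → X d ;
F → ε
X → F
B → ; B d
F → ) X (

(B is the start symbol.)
No FIRST/FOLLOW conflicts.

A FIRST/FOLLOW conflict occurs when a non-terminal N has a nullable alternative N → β (β ⇒* ε) and another alternative N → α with FIRST(α) ∩ FOLLOW(N) ≠ ∅: on such a lookahead the parser cannot decide between expanding α and letting N vanish via β.

Nullable non-terminals: F, X.

F: nullable alternative(s) F → ε; FOLLOW(F) = { '(', 'd' }
  F → ε: FIRST \ {ε} = { } — this is the only nullable alternative, skip
  F → ) X (: FIRST \ {ε} = { ')' } — disjoint from FOLLOW(F)
X has a nullable alternative but only one production, so nothing to check.

B has no nullable alternative, so no FIRST/FOLLOW check is needed there.

No FIRST/FOLLOW conflicts found.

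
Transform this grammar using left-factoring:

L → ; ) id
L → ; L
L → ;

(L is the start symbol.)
Left-factoring transforms A → αβ₁ | αβ₂ into A → αA' and A' → β₁ | β₂
(α is the longest common prefix among the alternatives). Repeat until
no nonterminal has two alternatives with a common prefix.

Round 1: L has alternatives sharing prefix ';'. Introduce L': L → ; L'
  Add: L' → ) id
  Add: L' → L
  Add: L' → ε

No remaining common prefixes — done.

Resulting grammar:
L → ; L'
L' → ) id
L' → L
L' → ε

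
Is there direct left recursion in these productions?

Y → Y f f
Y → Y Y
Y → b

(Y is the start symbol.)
Yes, Y is left-recursive

Direct left recursion occurs when N → N α for some non-terminal N (the right-hand side begins with the left-hand side itself).

Y → Y f f: LEFT RECURSIVE (starts with Y)
Y → Y Y: LEFT RECURSIVE (starts with Y)
Y → b: starts with b

The grammar has direct left recursion on: Y.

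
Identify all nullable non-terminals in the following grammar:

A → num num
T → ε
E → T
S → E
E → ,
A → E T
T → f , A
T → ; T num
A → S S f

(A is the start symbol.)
{ 'A', 'E', 'S', 'T' }

ε-productions: T → ε
So T is immediately nullable.
E → T: every symbol on the right is nullable, so E is nullable too.
S → E: every symbol on the right is nullable, so S is nullable too.
A → E T: every symbol on the right is nullable, so A is nullable too.
Every non-terminal is now nullable.
Nullable = { 'A', 'E', 'S', 'T' }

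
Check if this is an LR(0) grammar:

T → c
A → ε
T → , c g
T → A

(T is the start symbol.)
No. Shift-reduce conflict between [A → .] and [T → . , c g]

A grammar is LR(0) if no state in the canonical LR(0) collection has:
  - both a shift item (dot before a terminal) and a complete item (shift-reduce conflict), or
  - two or more complete items (reduce-reduce conflict; the accept item [T' → T .] counts as a complete item here).

Augment with T' → T and build the canonical LR(0) collection (I0 = CLOSURE({[T' → . T]}), then GOTO on every symbol after a dot until no new states appear). It has 7 states:
  I0: { [A → .], [T → . , c g], [T → . A], [T → . c], [T' → . T] }  — shift, reduce
  I1: { [T → , . c g] }  — shift
  I2: { [T → A .] }  — reduce
  I3: { [T' → T .] }  — accept
  I4: { [T → c .] }  — reduce
  I5: { [T → , c . g] }  — shift
  I6: { [T → , c g .] }  — reduce

Conflict in state I0:
  Shift-reduce conflict between [A → .] and [T → . , c g]
So the grammar is NOT LR(0).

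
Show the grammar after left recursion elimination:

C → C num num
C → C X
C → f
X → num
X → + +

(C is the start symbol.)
C is directly left-recursive. The standard transformation for
  A → A α₁ | ... | A α_m | β₁ | ... | β_n
is
  A  → β₁ A' | ... | β_n A'
  A' → α₁ A' | ... | α_m A' | ε

C → f becomes C → f C'
C → C num num becomes C' → num num C'
C → C X becomes C' → X C'
Add C' → ε

Productions for other non-terminals are unchanged:
  X → num
  X → + +

Resulting grammar:
C → f C'
C' → num num C'
C' → X C'
C' → ε
X → num
X → + +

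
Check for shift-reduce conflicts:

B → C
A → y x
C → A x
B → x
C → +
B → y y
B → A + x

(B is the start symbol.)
No shift-reduce conflicts

A shift-reduce conflict occurs when an LR(0) state has both:
  - a complete (reduce) item [A → α .] (dot at the end), and
  - a shift item [B → β . c γ] (dot before a terminal).

Augment with B' → B and build the canonical LR(0) collection (I0 = CLOSURE({[B' → . B]}), then GOTO on every symbol after a dot until no new states appear). It has 12 states:
  I0: { [A → . y x], [B → . A + x], [B → . C], [B → . x], [B → . y y], [B' → . B], [C → . +], [C → . A x] }  — shift
  I1: { [C → + .] }  — reduce
  I2: { [B → A . + x], [C → A . x] }  — shift
  I3: { [B' → B .] }  — accept
  I4: { [B → C .] }  — reduce
  I5: { [B → x .] }  — reduce
  I6: { [A → y . x], [B → y . y] }  — shift
  I7: { [A → y x .] }  — reduce
  I8: { [B → y y .] }  — reduce
  I9: { [B → A + . x] }  — shift
  I10: { [C → A x .] }  — reduce
  I11: { [B → A + x .] }  — reduce

No state contains both a complete item and a shift item.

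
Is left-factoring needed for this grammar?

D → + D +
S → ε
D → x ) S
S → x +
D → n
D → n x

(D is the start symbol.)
Yes, D has productions with common prefix 'n'

Left-factoring is needed when two productions for the same non-terminal
share a common prefix on the right-hand side.

Productions for D:
  D → + D +
  D → x ) S
  D → n
  D → n x
Productions for S:
  S → ε
  S → x +

Found common prefix 'n' in productions for D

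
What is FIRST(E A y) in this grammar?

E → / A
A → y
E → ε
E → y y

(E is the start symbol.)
FIRST sets of the non-terminals involved (from the grammar, by fixed-point iteration):
  FIRST(E) = { '/', 'y', ε }
  FIRST(A) = { 'y' }

To compute FIRST(E A y), process the symbols left to right:
Symbol E is a non-terminal. Add FIRST(E) \ {ε} = { '/', 'y' }
E is nullable (ε ∈ FIRST(E)), continue to the next symbol.
Symbol A is a non-terminal. Add FIRST(A) \ {ε} = { 'y' }
A is not nullable (ε ∉ FIRST(A)), so stop here.
FIRST(E A y) = { '/', 'y' }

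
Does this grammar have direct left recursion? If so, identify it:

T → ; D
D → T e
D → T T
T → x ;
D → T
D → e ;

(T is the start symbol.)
T → ; D: starts with ';'
D → T e: starts with T
D → T T: starts with T
T → x ;: starts with x
D → T: starts with T
D → e ;: starts with e

No direct left recursion found.

Answer: No direct left recursion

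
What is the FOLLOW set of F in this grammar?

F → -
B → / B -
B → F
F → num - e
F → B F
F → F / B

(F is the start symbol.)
{ $, '-', '/', 'num' }

To compute FOLLOW(F), find every occurrence of F on a right-hand side N → α F β: add FIRST(β) \ {ε}, and if β is empty or nullable also add FOLLOW(N). Iterate to a fixed point.

F is the start symbol, so $ ∈ FOLLOW(F).
In B → F: F is at the end, add FOLLOW(B)
In F → B F: F is at the end; this adds FOLLOW(F) to itself — nothing new
In F → F / B: F is followed by '/' B, add FIRST('/' B) \ {ε} = { '/' }

The FOLLOW sets referred to above (computed the same way, to a fixed point):
  FOLLOW(B) = { $, '-', '/', 'num' }

Taking the union: FOLLOW(F) = { $, '-', '/', 'num' }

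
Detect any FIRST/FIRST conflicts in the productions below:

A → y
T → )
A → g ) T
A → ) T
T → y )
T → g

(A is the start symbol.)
A FIRST/FIRST conflict occurs when two productions N → α and N → β for the same non-terminal have FIRST(α) ∩ FIRST(β) ≠ ∅ (with ε ∈ FIRST of a nullable right-hand side, so two nullable alternatives also conflict).

Productions for A:
  A → y: FIRST = { 'y' }
  A → g ) T: FIRST = { 'g' }
  A → ) T: FIRST = { ')' }
Productions for T:
  T → ): FIRST = { ')' }
  T → y ): FIRST = { 'y' }
  T → g: FIRST = { 'g' }

All alternatives of each non-terminal have pairwise disjoint FIRST sets.

Answer: No FIRST/FIRST conflicts.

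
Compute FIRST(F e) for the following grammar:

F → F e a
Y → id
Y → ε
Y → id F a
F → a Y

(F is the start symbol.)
FIRST sets of the non-terminals involved (from the grammar, by fixed-point iteration):
  FIRST(F) = { 'a' }

To compute FIRST(F e), process the symbols left to right:
Symbol F is a non-terminal. Add FIRST(F) \ {ε} = { 'a' }
F is not nullable (ε ∉ FIRST(F)), so stop here.
FIRST(F e) = { 'a' }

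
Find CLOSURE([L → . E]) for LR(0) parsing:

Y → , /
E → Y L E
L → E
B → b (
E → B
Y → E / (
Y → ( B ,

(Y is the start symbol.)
To compute CLOSURE, for each item [A → α.Bβ] where B is a non-terminal, add [B → .γ] for all productions B → γ; repeat for the newly added items until nothing changes.

Start with: [L → . E]
  [L → . E] has the dot before E: add [E → . Y L E], [E → . B]
  [E → . Y L E] has the dot before Y: add [Y → . , /], [Y → . E / (], [Y → . ( B ,]
  [E → . B] has the dot before B: add [B → . b (]
No further items can be added.

CLOSURE = { [B → . b (], [E → . B], [E → . Y L E], [L → . E], [Y → . ( B ,], [Y → . , /], [Y → . E / (] }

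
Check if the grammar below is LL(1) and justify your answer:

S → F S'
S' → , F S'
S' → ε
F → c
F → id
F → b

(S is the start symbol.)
A grammar is LL(1) if for each non-terminal N with multiple productions, the predict sets of those productions are pairwise disjoint, where PREDICT(N → α) = (FIRST(α) \ {ε}) ∪ (FOLLOW(N) if α ⇒* ε).

Relevant sets:
  FOLLOW(S') = { $ }

For S':
  PREDICT(S' → ',' F S') = { ',' }
  PREDICT(S' → ε) = { $ }
For F:
  PREDICT(F → c) = { 'c' }
  PREDICT(F → id) = { 'id' }
  PREDICT(F → b) = { 'b' }
S has a single production, so nothing to check there.

All predict sets are disjoint. The grammar IS LL(1).

Answer: Yes, the grammar is LL(1).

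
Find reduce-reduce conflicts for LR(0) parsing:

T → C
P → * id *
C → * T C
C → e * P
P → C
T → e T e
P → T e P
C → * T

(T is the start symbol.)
Yes — I9: [P → C .] vs [T → C .]

A reduce-reduce conflict occurs when an LR(0) state has two complete items [A → α .] and [B → β .] — both call for a reduction, and with no lookahead the parser cannot choose between them.

Augment with T' → T and build the canonical LR(0) collection (I0 = CLOSURE({[T' → . T]}), then GOTO on every symbol after a dot until no new states appear). It has 23 states:
  I0: { [C → . * T C], [C → . * T], [C → . e * P], [T → . C], [T → . e T e], [T' → . T] }  — shift
  I1: { [C → * . T C], [C → * . T], [C → . * T C], [C → . * T], [C → . e * P], [T → . C], [T → . e T e] }  — shift
  I2: { [T → C .] }  — reduce
  I3: { [T' → T .] }  — accept
  I4: { [C → . * T C], [C → . * T], [C → . e * P], [C → e . * P], [T → . C], [T → . e T e], [T → e . T e] }  — shift
  I5: { [C → * . T C], [C → * . T], [C → . * T C], [C → . * T], [C → . e * P], [C → e * . P], [P → . * id *], [P → . C], [P → . T e P], [T → . C], [T → . e T e] }  — shift
  I6: { [T → e T . e] }  — shift
  I7: { [T → e T e .] }  — reduce
  I8: { [C → * . T C], [C → * . T], [C → . * T C], [C → . * T], [C → . e * P], [P → * . id *], [T → . C], [T → . e T e] }  — shift
  I9: { [P → C .], [T → C .] }  — 2 reduces
  I10: { [C → e * P .] }  — reduce
  I11: { [C → * T . C], [C → * T .], [C → . * T C], [C → . * T], [C → . e * P], [P → T . e P] }  — shift, reduce
  I12: { [C → * T C .] }  — reduce
  I13: { [C → . * T C], [C → . * T], [C → . e * P], [C → e . * P], [P → . * id *], [P → . C], [P → . T e P], [P → T e . P], [T → . C], [T → . e T e] }  — shift
  I14: { [C → * . T C], [C → * . T], [C → . * T C], [C → . * T], [C → . e * P], [C → e * . P], [P → * . id *], [P → . * id *], [P → . C], [P → . T e P], [T → . C], [T → . e T e] }  — shift
  I15: { [P → T e P .] }  — reduce
  I16: { [P → T . e P] }  — shift
  I17: { [C → . * T C], [C → . * T], [C → . e * P], [P → . * id *], [P → . C], [P → . T e P], [P → T e . P], [T → . C], [T → . e T e] }  — shift
  I18: { [P → * id . *] }  — shift
  I19: { [P → * id * .] }  — reduce
  I20: { [C → * T . C], [C → * T .], [C → . * T C], [C → . * T], [C → . e * P] }  — shift, reduce
  I21: { [C → e . * P] }  — shift
  I22: { [C → . * T C], [C → . * T], [C → . e * P], [C → e * . P], [P → . * id *], [P → . C], [P → . T e P], [T → . C], [T → . e T e] }  — shift

I9 contains complete items [P → C .], [T → C .] — reduce-reduce conflict.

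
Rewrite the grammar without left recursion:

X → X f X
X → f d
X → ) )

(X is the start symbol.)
X is directly left-recursive. The standard transformation for
  A → A α₁ | ... | A α_m | β₁ | ... | β_n
is
  A  → β₁ A' | ... | β_n A'
  A' → α₁ A' | ... | α_m A' | ε

X → f d becomes X → f d X'
X → ) ) becomes X → ) ) X'
X → X f X becomes X' → f X X'
Add X' → ε

Resulting grammar:
X → f d X'
X → ) ) X'
X' → f X X'
X' → ε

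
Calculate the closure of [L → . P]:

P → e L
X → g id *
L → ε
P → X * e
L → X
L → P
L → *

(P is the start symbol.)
{ [L → . P], [P → . X * e], [P → . e L], [X → . g id *] }

To compute CLOSURE, for each item [A → α.Bβ] where B is a non-terminal, add [B → .γ] for all productions B → γ; repeat for the newly added items until nothing changes.

Start with: [L → . P]
  [L → . P] has the dot before P: add [P → . e L], [P → . X * e]
  [P → . X * e] has the dot before X: add [X → . g id *]
No further items can be added.

CLOSURE = { [L → . P], [P → . X * e], [P → . e L], [X → . g id *] }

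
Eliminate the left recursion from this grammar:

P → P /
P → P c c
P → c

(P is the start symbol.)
P is directly left-recursive. The standard transformation for
  A → A α₁ | ... | A α_m | β₁ | ... | β_n
is
  A  → β₁ A' | ... | β_n A'
  A' → α₁ A' | ... | α_m A' | ε

P → c becomes P → c P'
P → P / becomes P' → / P'
P → P c c becomes P' → c c P'
Add P' → ε

Resulting grammar:
P → c P'
P' → / P'
P' → c c P'
P' → ε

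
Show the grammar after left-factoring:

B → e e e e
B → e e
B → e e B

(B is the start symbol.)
Left-factoring transforms A → αβ₁ | αβ₂ into A → αA' and A' → β₁ | β₂
(α is the longest common prefix among the alternatives). Repeat until
no nonterminal has two alternatives with a common prefix.

Round 1: B has alternatives sharing prefix 'e e'. Introduce B': B → e e B'
  Add: B' → e e
  Add: B' → ε
  Add: B' → B

No remaining common prefixes — done.

Resulting grammar:
B → e e B'
B' → e e
B' → ε
B' → B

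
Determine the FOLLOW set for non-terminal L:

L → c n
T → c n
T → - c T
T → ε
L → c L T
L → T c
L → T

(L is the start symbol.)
{ $, '-', 'c' }

To compute FOLLOW(L), find every occurrence of L on a right-hand side N → α L β: add FIRST(β) \ {ε}, and if β is empty or nullable also add FOLLOW(N). Iterate to a fixed point.

L is the start symbol, so $ ∈ FOLLOW(L).
In L → c L T: L is followed by T, add FIRST(T) \ {ε} = { '-', 'c' }
  T is nullable, so FOLLOW(L) is also included — that is the set being defined, nothing new

Taking the union: FOLLOW(L) = { $, '-', 'c' }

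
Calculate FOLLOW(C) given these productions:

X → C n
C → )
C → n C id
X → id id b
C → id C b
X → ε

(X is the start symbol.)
{ 'b', 'id', 'n' }

To compute FOLLOW(C), find every occurrence of C on a right-hand side N → α C β: add FIRST(β) \ {ε}, and if β is empty or nullable also add FOLLOW(N). Iterate to a fixed point.

In X → C n: C is followed by n, add FIRST(n) \ {ε} = { 'n' }
In C → n C id: C is followed by id, add FIRST(id) \ {ε} = { 'id' }
In C → id C b: C is followed by b, add FIRST(b) \ {ε} = { 'b' }

Taking the union: FOLLOW(C) = { 'b', 'id', 'n' }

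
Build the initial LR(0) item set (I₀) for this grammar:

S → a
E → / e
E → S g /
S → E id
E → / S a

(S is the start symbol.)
First, augment the grammar with S' → S
I₀ = CLOSURE({ [S' → . S] }):
  [S' → . S] has the dot before S: add [S → . a], [S → . E id]
  [S → . E id] has the dot before E: add [E → . / e], [E → . S g /], [E → . / S a]
No further items can be added.

I₀ = { [E → . / S a], [E → . / e], [E → . S g /], [S → . E id], [S → . a], [S' → . S] }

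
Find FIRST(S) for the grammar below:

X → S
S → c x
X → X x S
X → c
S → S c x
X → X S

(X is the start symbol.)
To compute FIRST(S), examine every production with S on the left-hand side, reading each right-hand side left to right until a non-nullable symbol is reached.

From S → c x:
  - c is a terminal: add 'c' and stop
From S → S c x:
  - S is the symbol being defined: contributes nothing new
    S is not nullable, so stop

Collecting: FIRST(S) = { 'c' }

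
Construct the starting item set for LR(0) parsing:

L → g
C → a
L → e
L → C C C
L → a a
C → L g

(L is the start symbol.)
First, augment the grammar with L' → L
I₀ = CLOSURE({ [L' → . L] }):
  [L' → . L] has the dot before L: add [L → . g], [L → . e], [L → . C C C], [L → . a a]
  [L → . C C C] has the dot before C: add [C → . a], [C → . L g]
No further items can be added.

I₀ = { [C → . L g], [C → . a], [L → . C C C], [L → . a a], [L → . e], [L → . g], [L' → . L] }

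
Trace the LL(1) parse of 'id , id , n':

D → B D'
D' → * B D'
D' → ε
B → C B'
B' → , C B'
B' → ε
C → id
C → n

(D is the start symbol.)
Stack is shown with the top on the left.

Stack        Input          Action
----------------------------------
D $          id , id , n $  output D → B D'
B D' $       id , id , n $  output B → C B'
C B' D' $    id , id , n $  output C → id
id B' D' $   id , id , n $  match 'id'
B' D' $      , id , n $     output B' → , C B'
, C B' D' $  , id , n $     match ','
C B' D' $    id , n $       output C → id
id B' D' $   id , n $       match 'id'
B' D' $      , n $          output B' → , C B'
, C B' D' $  , n $          match ','
C B' D' $    n $            output C → n
n B' D' $    n $            match 'n'
B' D' $      $              output B' → ε
D' $         $              output D' → ε
$            $              accept

The string is accepted.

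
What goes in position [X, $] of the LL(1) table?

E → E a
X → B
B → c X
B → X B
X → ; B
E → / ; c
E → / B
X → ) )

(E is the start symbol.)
To find M[X, $], we find productions for X where $ is in the predict set (PREDICT(N → α) = (FIRST(α) \ {ε}) ∪ (FOLLOW(N) if α ⇒* ε)).

Relevant sets:
  FIRST(B) = { ')', ';', 'c' }

X → B: PREDICT = { ')', ';', 'c' }
X → ; B: PREDICT = { ';' }
X → ) ): PREDICT = { ')' }

M[X, $] is empty (no production applies)

Answer: Empty (error entry)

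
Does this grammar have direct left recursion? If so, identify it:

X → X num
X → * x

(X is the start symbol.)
X → X num: LEFT RECURSIVE (starts with X)
X → * x: starts with '*'

The grammar has direct left recursion on: X.

Answer: Yes, X is left-recursive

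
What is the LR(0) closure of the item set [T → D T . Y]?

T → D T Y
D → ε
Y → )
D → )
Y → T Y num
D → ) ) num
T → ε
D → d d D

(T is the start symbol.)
{ [D → . ) ) num], [D → . )], [D → . d d D], [D → .], [T → . D T Y], [T → .], [T → D T . Y], [Y → . )], [Y → . T Y num] }

To compute CLOSURE, for each item [A → α.Bβ] where B is a non-terminal, add [B → .γ] for all productions B → γ; repeat for the newly added items until nothing changes.

Start with: [T → D T . Y]
  [T → D T . Y] has the dot before Y: add [Y → . )], [Y → . T Y num]
  [Y → . T Y num] has the dot before T: add [T → . D T Y], [T → .]
  [T → . D T Y] has the dot before D: add [D → .], [D → . )], [D → . ) ) num], [D → . d d D]
No further items can be added.

CLOSURE = { [D → . ) ) num], [D → . )], [D → . d d D], [D → .], [T → . D T Y], [T → .], [T → D T . Y], [Y → . )], [Y → . T Y num] }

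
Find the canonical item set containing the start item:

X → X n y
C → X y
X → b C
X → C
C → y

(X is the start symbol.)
First, augment the grammar with X' → X
I₀ = CLOSURE({ [X' → . X] }):
  [X' → . X] has the dot before X: add [X → . X n y], [X → . b C], [X → . C]
  [X → . C] has the dot before C: add [C → . X y], [C → . y]
No further items can be added.

I₀ = { [C → . X y], [C → . y], [X → . C], [X → . X n y], [X → . b C], [X' → . X] }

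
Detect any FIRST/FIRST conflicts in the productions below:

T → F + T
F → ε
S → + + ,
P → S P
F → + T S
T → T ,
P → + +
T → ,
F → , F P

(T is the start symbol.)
A FIRST/FIRST conflict occurs when two productions N → α and N → β for the same non-terminal have FIRST(α) ∩ FIRST(β) ≠ ∅ (with ε ∈ FIRST of a nullable right-hand side, so two nullable alternatives also conflict).

FIRST sets of the non-terminals at (or reachable through a nullable prefix from) the front of some alternative:
  FIRST(F) = { '+', ',', ε }
  FIRST(T) = { '+', ',' }
  FIRST(S) = { '+' }

Productions for T:
  T → F + T: FIRST = { '+', ',' }
  T → T ,: FIRST = { '+', ',' }
  T → ,: FIRST = { ',' }
Productions for F:
  F → ε: FIRST = { ε }
  F → + T S: FIRST = { '+' }
  F → , F P: FIRST = { ',' }
Productions for P:
  P → S P: FIRST = { '+' }
  P → + +: FIRST = { '+' }
S has only one production, so no FIRST/FIRST conflict is possible there.

Conflict for T: T → F + T and T → T ,
  Overlap: { '+', ',' }
Conflict for T: T → F + T and T → ,
  Overlap: { ',' }
Conflict for T: T → T , and T → ,
  Overlap: { ',' }
Conflict for P: P → S P and P → + +
  Overlap: { '+' }

Answer: Yes. T → F '+' T / T → T ',' on { '+', ',' }; T → F '+' T / T → ',' on { ',' }; T → T ',' / T → ',' on { ',' }; P → S P / P → '+' '+' on { '+' }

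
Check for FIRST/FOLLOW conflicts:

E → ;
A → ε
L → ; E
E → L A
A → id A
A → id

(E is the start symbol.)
Yes. A → id A with FOLLOW(A) on { 'id' }; A → id with FOLLOW(A) on { 'id' }

A FIRST/FOLLOW conflict occurs when a non-terminal N has a nullable alternative N → β (β ⇒* ε) and another alternative N → α with FIRST(α) ∩ FOLLOW(N) ≠ ∅: on such a lookahead the parser cannot decide between expanding α and letting N vanish via β.

Nullable non-terminals: A.

A: nullable alternative(s) A → ε; FOLLOW(A) = { $, 'id' }
  A → ε: FIRST \ {ε} = { } — this is the only nullable alternative, skip
  A → id A: FIRST \ {ε} = { 'id' } — overlaps FOLLOW(A) on { 'id' }: CONFLICT
  A → id: FIRST \ {ε} = { 'id' } — overlaps FOLLOW(A) on { 'id' }: CONFLICT

E, L have no nullable alternative, so no FIRST/FOLLOW check is needed there.

So the grammar has 2 FIRST/FOLLOW conflicts (marked CONFLICT above).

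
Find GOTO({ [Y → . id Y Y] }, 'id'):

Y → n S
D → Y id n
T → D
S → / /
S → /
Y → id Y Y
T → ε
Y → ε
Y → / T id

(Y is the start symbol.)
GOTO(I, 'id') = CLOSURE({ [A → αX.β] : [A → α.Xβ] ∈ I, X = 'id' })

Items with dot before 'id', with the dot advanced:
  [Y → . id Y Y] → [Y → id . Y Y]
Closure of the advanced items:
  [Y → id . Y Y] has the dot before Y: add [Y → . n S], [Y → . id Y Y], [Y → .], [Y → . / T id]

GOTO = { [Y → . / T id], [Y → . id Y Y], [Y → . n S], [Y → .], [Y → id . Y Y] }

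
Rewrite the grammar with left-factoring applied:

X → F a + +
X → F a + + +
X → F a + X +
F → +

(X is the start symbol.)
Left-factoring transforms A → αβ₁ | αβ₂ into A → αA' and A' → β₁ | β₂
(α is the longest common prefix among the alternatives). Repeat until
no nonterminal has two alternatives with a common prefix.

Round 1: X has alternatives sharing prefix 'F a +'. Introduce X': X → F a + X'
  Add: X' → +
  Add: X' → + +
  Add: X' → X +

Round 2: X' has alternatives sharing prefix '+'. Introduce X'': X' → + X''
  Add: X'' → ε
  Add: X'' → +

No remaining common prefixes — done.

Resulting grammar:
X → F a + X'
X' → + X''
X'' → ε
X'' → +
X' → X +
F → +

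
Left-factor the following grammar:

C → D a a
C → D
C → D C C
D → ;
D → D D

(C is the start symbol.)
Left-factoring transforms A → αβ₁ | αβ₂ into A → αA' and A' → β₁ | β₂
(α is the longest common prefix among the alternatives). Repeat until
no nonterminal has two alternatives with a common prefix.

Round 1: C has alternatives sharing prefix 'D'. Introduce C': C → D C'
  Add: C' → a a
  Add: C' → ε
  Add: C' → C C

No remaining common prefixes — done.

Resulting grammar:
C → D C'
C' → a a
C' → ε
C' → C C
D → ;
D → D D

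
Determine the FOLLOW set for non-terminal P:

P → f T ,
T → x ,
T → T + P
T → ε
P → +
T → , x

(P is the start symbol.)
{ $, '+', ',' }

To compute FOLLOW(P), find every occurrence of P on a right-hand side N → α P β: add FIRST(β) \ {ε}, and if β is empty or nullable also add FOLLOW(N). Iterate to a fixed point.

P is the start symbol, so $ ∈ FOLLOW(P).
In T → T + P: P is at the end, add FOLLOW(T)

The FOLLOW sets referred to above (computed the same way, to a fixed point):
  FOLLOW(T) = { '+', ',' }

Taking the union: FOLLOW(P) = { $, '+', ',' }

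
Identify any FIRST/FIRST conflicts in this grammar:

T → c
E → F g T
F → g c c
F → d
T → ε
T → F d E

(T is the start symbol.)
No FIRST/FIRST conflicts.

A FIRST/FIRST conflict occurs when two productions N → α and N → β for the same non-terminal have FIRST(α) ∩ FIRST(β) ≠ ∅ (with ε ∈ FIRST of a nullable right-hand side, so two nullable alternatives also conflict).

FIRST sets of the non-terminals at (or reachable through a nullable prefix from) the front of some alternative:
  FIRST(F) = { 'd', 'g' }

Productions for T:
  T → c: FIRST = { 'c' }
  T → ε: FIRST = { ε }
  T → F d E: FIRST = { 'd', 'g' }
Productions for F:
  F → g c c: FIRST = { 'g' }
  F → d: FIRST = { 'd' }
E has only one production, so no FIRST/FIRST conflict is possible there.

All alternatives of each non-terminal have pairwise disjoint FIRST sets.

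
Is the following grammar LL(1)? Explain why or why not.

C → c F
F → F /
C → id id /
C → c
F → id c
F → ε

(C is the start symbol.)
No. Predict set conflict for C: { 'c' }

A grammar is LL(1) if for each non-terminal N with multiple productions, the predict sets of those productions are pairwise disjoint, where PREDICT(N → α) = (FIRST(α) \ {ε}) ∪ (FOLLOW(N) if α ⇒* ε).

Relevant sets:
  FIRST(F) = { '/', 'id', ε }
  FOLLOW(F) = { $, '/' }

For C:
  PREDICT(C → c F) = { 'c' }
  PREDICT(C → id id '/') = { 'id' }
  PREDICT(C → c) = { 'c' }
For F:
  PREDICT(F → F '/') = { '/', 'id' }
  PREDICT(F → id c) = { 'id' }
  PREDICT(F → ε) = { $, '/' }

Conflict found: Predict set conflict for C: { 'c' }
The grammar is NOT LL(1).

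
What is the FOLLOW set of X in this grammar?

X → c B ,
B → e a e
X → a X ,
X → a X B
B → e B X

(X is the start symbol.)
{ $, ',', 'a', 'c', 'e' }

X is the start symbol, so $ ∈ FOLLOW(X).
In X → a X ,: X is followed by ',', add FIRST(',') \ {ε} = { ',' }
In X → a X B: X is followed by B, add FIRST(B) \ {ε} = { 'e' }
In B → e B X: X is at the end, add FOLLOW(B)

The FOLLOW sets referred to above (computed the same way, to a fixed point):
  FOLLOW(B) = { $, ',', 'a', 'c', 'e' }

Taking the union: FOLLOW(X) = { $, ',', 'a', 'c', 'e' }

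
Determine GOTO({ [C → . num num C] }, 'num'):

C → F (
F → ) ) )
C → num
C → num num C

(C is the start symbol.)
{ [C → num . num C] }

GOTO(I, 'num') = CLOSURE({ [A → αX.β] : [A → α.Xβ] ∈ I, X = 'num' })

Items with dot before 'num', with the dot advanced:
  [C → . num num C] → [C → num . num C]
Closure adds nothing (no advanced item has the dot before a non-terminal).

GOTO = { [C → num . num C] }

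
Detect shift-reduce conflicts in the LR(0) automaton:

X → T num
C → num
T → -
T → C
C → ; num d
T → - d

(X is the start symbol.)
Augment with X' → X and build the canonical LR(0) collection (I0 = CLOSURE({[X' → . X]}), then GOTO on every symbol after a dot until no new states appear). It has 11 states:
  I0: { [C → . ; num d], [C → . num], [T → . - d], [T → . -], [T → . C], [X → . T num], [X' → . X] }  — shift
  I1: { [T → - . d], [T → - .] }  — shift, reduce
  I2: { [C → ; . num d] }  — shift
  I3: { [T → C .] }  — reduce
  I4: { [X → T . num] }  — shift
  I5: { [X' → X .] }  — accept
  I6: { [C → num .] }  — reduce
  I7: { [X → T num .] }  — reduce
  I8: { [C → ; num . d] }  — shift
  I9: { [C → ; num d .] }  — reduce
  I10: { [T → - d .] }  — reduce

I1 contains reduce item [T → - .] and shift item [T → - . d] — shift-reduce conflict.

Answer: Yes — I1: [T → - .] vs [T → - . d]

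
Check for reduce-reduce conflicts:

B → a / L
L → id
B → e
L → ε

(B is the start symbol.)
A reduce-reduce conflict occurs when an LR(0) state has two complete items [A → α .] and [B → β .] — both call for a reduction, and with no lookahead the parser cannot choose between them.

Augment with B' → B and build the canonical LR(0) collection (I0 = CLOSURE({[B' → . B]}), then GOTO on every symbol after a dot until no new states appear). It has 7 states:
  I0: { [B → . a / L], [B → . e], [B' → . B] }  — shift
  I1: { [B' → B .] }  — accept
  I2: { [B → a . / L] }  — shift
  I3: { [B → e .] }  — reduce
  I4: { [B → a / . L], [L → . id], [L → .] }  — shift, reduce
  I5: { [B → a / L .] }  — reduce
  I6: { [L → id .] }  — reduce

No state contains more than one complete item.

Answer: No reduce-reduce conflicts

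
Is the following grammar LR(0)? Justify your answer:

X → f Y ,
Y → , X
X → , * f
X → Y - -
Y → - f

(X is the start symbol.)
Yes, the grammar is LR(0)

Augment with X' → X and build the canonical LR(0) collection (I0 = CLOSURE({[X' → . X]}), then GOTO on every symbol after a dot until no new states appear). It has 15 states:
  I0: { [X → . , * f], [X → . Y - -], [X → . f Y ,], [X' → . X], [Y → . , X], [Y → . - f] }  — shift
  I1: { [X → , . * f], [X → . , * f], [X → . Y - -], [X → . f Y ,], [Y → , . X], [Y → . , X], [Y → . - f] }  — shift
  I2: { [Y → - . f] }  — shift
  I3: { [X' → X .] }  — accept
  I4: { [X → Y . - -] }  — shift
  I5: { [X → f . Y ,], [Y → . , X], [Y → . - f] }  — shift
  I6: { [X → . , * f], [X → . Y - -], [X → . f Y ,], [Y → , . X], [Y → . , X], [Y → . - f] }  — shift
  I7: { [X → f Y . ,] }  — shift
  I8: { [X → f Y , .] }  — reduce
  I9: { [Y → , X .] }  — reduce
  I10: { [X → Y - . -] }  — shift
  I11: { [X → Y - - .] }  — reduce
  I12: { [Y → - f .] }  — reduce
  I13: { [X → , * . f] }  — shift
  I14: { [X → , * f .] }  — reduce

Every state is either a pure shift/goto state or contains exactly one complete item and nothing to shift — no conflicts. The grammar is LR(0).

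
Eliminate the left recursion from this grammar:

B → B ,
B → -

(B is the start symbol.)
B is directly left-recursive. The standard transformation for
  A → A α₁ | ... | A α_m | β₁ | ... | β_n
is
  A  → β₁ A' | ... | β_n A'
  A' → α₁ A' | ... | α_m A' | ε

B → - becomes B → - B'
B → B , becomes B' → , B'
Add B' → ε

Resulting grammar:
B → - B'
B' → , B'
B' → ε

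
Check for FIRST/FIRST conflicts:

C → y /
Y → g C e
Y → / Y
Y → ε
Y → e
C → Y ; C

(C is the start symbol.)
FIRST sets of the non-terminals at (or reachable through a nullable prefix from) the front of some alternative:
  FIRST(Y) = { '/', 'e', 'g', ε }

Productions for C:
  C → y /: FIRST = { 'y' }
  C → Y ; C: FIRST = { '/', ';', 'e', 'g' }
Productions for Y:
  Y → g C e: FIRST = { 'g' }
  Y → / Y: FIRST = { '/' }
  Y → ε: FIRST = { ε }
  Y → e: FIRST = { 'e' }

All alternatives of each non-terminal have pairwise disjoint FIRST sets.

Answer: No FIRST/FIRST conflicts.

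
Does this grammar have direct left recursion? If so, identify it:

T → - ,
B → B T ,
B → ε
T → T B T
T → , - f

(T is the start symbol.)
T → - ,: starts with '-'
B → B T ,: LEFT RECURSIVE (starts with B)
B → ε: starts with ε
T → T B T: LEFT RECURSIVE (starts with T)
T → , - f: starts with ','

The grammar has direct left recursion on: B, T.

Answer: Yes, B, T are left-recursive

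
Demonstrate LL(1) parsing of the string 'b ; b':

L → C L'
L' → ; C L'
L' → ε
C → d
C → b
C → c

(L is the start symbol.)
LL(1) parsing maintains a stack (initially the start symbol over $) and the input. At each step: if the stack top is a terminal, match it against the current input token; if it is a non-terminal N, replace it with the RHS of M[N, lookahead] (the unique production whose predict set contains the lookahead).

Stack is shown with the top on the left.

Stack     Input    Action
-------------------------
L $       b ; b $  output L → C L'
C L' $    b ; b $  output C → b
b L' $    b ; b $  match 'b'
L' $      ; b $    output L' → ; C L'
; C L' $  ; b $    match ';'
C L' $    b $      output C → b
b L' $    b $      match 'b'
L' $      $        output L' → ε
$         $        accept

The string is accepted.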